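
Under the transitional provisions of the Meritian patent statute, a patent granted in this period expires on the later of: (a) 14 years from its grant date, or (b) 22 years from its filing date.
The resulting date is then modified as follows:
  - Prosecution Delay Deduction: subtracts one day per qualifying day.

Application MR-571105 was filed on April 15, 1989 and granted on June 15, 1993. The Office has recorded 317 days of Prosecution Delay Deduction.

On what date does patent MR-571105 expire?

June 2, 2010

(a) grant + 14 years → 15 June 2007.
(b) filing + 22 years → 15 April 2011.
Later of the two: 15 April 2011.
Prosecution Delay Deduction: −317 days → 2 June 2010.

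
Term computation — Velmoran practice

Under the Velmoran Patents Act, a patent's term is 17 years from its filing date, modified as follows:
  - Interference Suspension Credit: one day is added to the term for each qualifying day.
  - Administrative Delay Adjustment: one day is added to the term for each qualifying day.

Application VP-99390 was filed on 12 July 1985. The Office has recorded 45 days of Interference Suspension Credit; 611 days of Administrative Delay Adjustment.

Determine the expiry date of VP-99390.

Base term: filing date + 17 years → 12 July 2002.
Interference Suspension Credit: +45 days → 26 August 2002.
Administrative Delay Adjustment: +611 days → 28 April 2004.

2004-04-28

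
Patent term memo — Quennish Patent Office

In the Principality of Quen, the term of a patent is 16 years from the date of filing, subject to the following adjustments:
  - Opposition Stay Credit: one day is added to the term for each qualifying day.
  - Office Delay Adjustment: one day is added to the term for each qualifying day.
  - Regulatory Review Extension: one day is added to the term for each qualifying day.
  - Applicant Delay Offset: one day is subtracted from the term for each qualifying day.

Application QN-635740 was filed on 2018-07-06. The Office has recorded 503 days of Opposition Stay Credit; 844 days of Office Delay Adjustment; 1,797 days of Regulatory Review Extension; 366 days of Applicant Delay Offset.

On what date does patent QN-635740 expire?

Base term: filing date + 16 years → 6 July 2034.
Opposition Stay Credit: +503 days → 21 November 2035.
Office Delay Adjustment: +844 days → 14 March 2038.
Regulatory Review Extension: +1797 days → 13 February 2043.
Applicant Delay Offset: −366 days → 12 February 2042.

February 12, 2042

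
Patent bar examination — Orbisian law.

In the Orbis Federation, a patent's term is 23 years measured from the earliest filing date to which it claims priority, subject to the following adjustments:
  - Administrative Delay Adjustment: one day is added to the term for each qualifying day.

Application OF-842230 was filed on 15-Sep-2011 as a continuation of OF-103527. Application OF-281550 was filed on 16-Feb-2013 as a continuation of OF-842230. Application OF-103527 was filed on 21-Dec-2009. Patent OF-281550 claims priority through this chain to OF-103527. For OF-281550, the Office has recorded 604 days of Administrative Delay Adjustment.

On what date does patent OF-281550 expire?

Earliest priority filing: 21 December 2009.
Base term: 21 December 2009 + 23 years → 21 December 2032.
Administrative Delay Adjustment: +604 days → 17 August 2034.

2034-08-17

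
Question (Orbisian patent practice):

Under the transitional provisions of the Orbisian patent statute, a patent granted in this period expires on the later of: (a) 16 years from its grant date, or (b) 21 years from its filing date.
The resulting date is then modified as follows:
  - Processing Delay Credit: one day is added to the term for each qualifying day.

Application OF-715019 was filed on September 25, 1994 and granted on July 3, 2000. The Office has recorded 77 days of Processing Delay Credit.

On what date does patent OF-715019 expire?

(a) grant + 16 years → 3 July 2016.
(b) filing + 21 years → 25 September 2015.
Later of the two: 3 July 2016.
Processing Delay Credit: +77 days → 18 September 2016.

2016-09-18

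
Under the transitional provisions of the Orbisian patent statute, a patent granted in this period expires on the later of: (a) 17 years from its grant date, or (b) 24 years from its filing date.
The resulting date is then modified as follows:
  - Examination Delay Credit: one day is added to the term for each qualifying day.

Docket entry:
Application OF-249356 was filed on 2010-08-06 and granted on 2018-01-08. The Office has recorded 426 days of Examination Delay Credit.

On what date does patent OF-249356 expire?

March 9, 2036

(a) grant + 17 years → 8 January 2035.
(b) filing + 24 years → 6 August 2034.
Later of the two: 8 January 2035.
Examination Delay Credit: +426 days → 9 March 2036.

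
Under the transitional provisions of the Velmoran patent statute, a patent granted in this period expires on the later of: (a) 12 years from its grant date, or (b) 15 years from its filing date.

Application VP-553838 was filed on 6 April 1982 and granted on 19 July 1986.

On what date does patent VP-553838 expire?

(a) grant + 12 years → 19 July 1998.
(b) filing + 15 years → 6 April 1997.
Later of the two: 19 July 1998.

July 19, 1998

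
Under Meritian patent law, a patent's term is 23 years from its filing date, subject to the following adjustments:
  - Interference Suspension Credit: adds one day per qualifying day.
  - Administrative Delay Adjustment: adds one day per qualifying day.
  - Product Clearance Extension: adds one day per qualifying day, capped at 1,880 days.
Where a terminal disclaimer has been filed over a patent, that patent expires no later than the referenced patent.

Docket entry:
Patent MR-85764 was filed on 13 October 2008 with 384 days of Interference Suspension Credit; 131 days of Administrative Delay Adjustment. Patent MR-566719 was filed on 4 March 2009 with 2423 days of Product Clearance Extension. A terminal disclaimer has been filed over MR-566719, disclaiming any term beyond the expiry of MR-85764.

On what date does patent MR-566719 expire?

March 11, 2033

Natural term of MR-566719:
  Base: filing + 23 years → 4 March 2032.
  Product Clearance Extension: 2423 days claimed exceeds the 1880-day cap, so +1880 days → 27 April 2037.
Expiry of referenced patent MR-85764:
  Base: filing + 23 years → 13 October 2031.
  Interference Suspension Credit: +384 days → 31 October 2032.
  Administrative Delay Adjustment: +131 days → 11 March 2033.
Terminal disclaimer: MR-566719 expires on the earlier of 27 April 2037 and 11 March 2033.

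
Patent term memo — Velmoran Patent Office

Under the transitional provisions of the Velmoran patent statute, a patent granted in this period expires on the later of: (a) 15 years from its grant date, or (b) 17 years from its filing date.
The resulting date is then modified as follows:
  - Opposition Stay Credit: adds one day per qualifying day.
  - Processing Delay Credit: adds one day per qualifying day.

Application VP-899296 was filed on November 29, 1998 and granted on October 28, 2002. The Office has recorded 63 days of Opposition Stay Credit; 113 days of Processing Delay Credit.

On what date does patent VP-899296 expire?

(a) grant + 15 years → 28 October 2017.
(b) filing + 17 years → 29 November 2015.
Later of the two: 28 October 2017.
Opposition Stay Credit: +63 days → 30 December 2017.
Processing Delay Credit: +113 days → 22 April 2018.

2018-04-22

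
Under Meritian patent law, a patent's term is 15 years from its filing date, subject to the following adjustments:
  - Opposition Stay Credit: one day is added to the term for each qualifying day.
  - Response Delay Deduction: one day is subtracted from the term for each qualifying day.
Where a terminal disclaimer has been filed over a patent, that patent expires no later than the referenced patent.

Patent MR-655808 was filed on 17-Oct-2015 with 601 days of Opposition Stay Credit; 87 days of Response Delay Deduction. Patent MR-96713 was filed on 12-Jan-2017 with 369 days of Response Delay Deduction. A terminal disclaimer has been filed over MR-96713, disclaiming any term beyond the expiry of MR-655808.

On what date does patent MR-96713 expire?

Natural term of MR-96713:
  Base: filing + 15 years → 12 January 2032.
  Response Delay Deduction: −369 days → 8 January 2031.
Expiry of referenced patent MR-655808:
  Base: filing + 15 years → 17 October 2030.
  Opposition Stay Credit: +601 days → 9 June 2032.
  Response Delay Deduction: −87 days → 14 March 2032.
Terminal disclaimer: MR-96713 expires on the earlier of 8 January 2031 and 14 March 2032.

2031-01-08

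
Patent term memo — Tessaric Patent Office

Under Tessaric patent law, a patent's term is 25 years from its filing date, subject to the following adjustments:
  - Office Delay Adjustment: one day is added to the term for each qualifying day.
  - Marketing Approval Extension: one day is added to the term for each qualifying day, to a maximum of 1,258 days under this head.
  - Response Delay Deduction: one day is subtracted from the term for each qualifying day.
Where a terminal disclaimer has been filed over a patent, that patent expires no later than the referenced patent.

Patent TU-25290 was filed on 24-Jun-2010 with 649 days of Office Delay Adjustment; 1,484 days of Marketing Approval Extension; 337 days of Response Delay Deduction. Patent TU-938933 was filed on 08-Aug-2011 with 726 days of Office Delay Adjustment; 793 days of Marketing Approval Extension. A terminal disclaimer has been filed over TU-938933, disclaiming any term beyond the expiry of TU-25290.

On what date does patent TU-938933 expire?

Natural term of TU-938933:
  Base: filing + 25 years → 8 August 2036.
  Office Delay Adjustment: +726 days → 4 August 2038.
  Marketing Approval Extension: 793 days (within the 1258-day cap) → +793 days → 5 October 2040.
Expiry of referenced patent TU-25290:
  Base: filing + 25 years → 24 June 2035.
  Office Delay Adjustment: +649 days → 3 April 2037.
  Marketing Approval Extension: 1484 days claimed exceeds the 1258-day cap, so +1258 days → 12 September 2040.
  Response Delay Deduction: −337 days → 11 October 2039.
Terminal disclaimer: TU-938933 expires on the earlier of 5 October 2040 and 11 October 2039.

2039-10-11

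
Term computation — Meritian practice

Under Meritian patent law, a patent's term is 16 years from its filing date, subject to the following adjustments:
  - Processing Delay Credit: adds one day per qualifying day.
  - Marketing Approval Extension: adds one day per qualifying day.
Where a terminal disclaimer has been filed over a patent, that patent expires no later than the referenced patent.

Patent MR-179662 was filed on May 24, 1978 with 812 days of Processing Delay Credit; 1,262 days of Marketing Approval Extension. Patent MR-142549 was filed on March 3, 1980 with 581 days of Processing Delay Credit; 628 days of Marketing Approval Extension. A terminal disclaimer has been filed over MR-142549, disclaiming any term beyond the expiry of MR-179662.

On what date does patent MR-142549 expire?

Natural term of MR-142549:
  Base: filing + 16 years → 3 March 1996.
  Processing Delay Credit: +581 days → 5 October 1997.
  Marketing Approval Extension: +628 days → 25 June 1999.
Expiry of referenced patent MR-179662:
  Base: filing + 16 years → 24 May 1994.
  Processing Delay Credit: +812 days → 13 August 1996.
  Marketing Approval Extension: +1262 days → 27 January 2000.
Terminal disclaimer: MR-142549 expires on the earlier of 25 June 1999 and 27 January 2000.

1999-06-25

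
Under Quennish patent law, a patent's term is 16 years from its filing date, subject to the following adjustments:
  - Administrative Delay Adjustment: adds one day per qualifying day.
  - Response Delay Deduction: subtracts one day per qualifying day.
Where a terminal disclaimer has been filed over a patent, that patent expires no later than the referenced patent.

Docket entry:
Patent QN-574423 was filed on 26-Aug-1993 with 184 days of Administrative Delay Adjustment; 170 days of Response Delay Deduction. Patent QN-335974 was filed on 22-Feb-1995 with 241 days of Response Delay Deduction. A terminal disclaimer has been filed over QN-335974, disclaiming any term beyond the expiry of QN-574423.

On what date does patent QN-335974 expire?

2009-09-09

Natural term of QN-335974:
  Base: filing + 16 years → 22 February 2011.
  Response Delay Deduction: −241 days → 26 June 2010.
Expiry of referenced patent QN-574423:
  Base: filing + 16 years → 26 August 2009.
  Administrative Delay Adjustment: +184 days → 26 February 2010.
  Response Delay Deduction: −170 days → 9 September 2009.
Terminal disclaimer: QN-335974 expires on the earlier of 26 June 2010 and 9 September 2009.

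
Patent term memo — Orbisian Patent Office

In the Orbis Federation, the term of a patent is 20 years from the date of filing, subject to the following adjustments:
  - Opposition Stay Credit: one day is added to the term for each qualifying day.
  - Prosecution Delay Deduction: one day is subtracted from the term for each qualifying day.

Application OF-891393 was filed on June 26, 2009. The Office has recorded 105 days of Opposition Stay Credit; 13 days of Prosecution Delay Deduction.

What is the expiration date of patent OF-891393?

September 26, 2029

Base term: filing date + 20 years → 26 June 2029.
Opposition Stay Credit: +105 days → 9 October 2029.
Prosecution Delay Deduction: −13 days → 26 September 2029.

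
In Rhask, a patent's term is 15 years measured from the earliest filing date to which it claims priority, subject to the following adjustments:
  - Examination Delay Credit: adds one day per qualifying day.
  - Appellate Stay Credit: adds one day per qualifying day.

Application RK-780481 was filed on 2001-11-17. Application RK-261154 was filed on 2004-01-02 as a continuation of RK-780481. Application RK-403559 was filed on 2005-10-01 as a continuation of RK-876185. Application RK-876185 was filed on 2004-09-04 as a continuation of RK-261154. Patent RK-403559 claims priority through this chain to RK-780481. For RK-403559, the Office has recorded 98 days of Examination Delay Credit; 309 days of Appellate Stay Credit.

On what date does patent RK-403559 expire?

Earliest priority filing: 17 November 2001.
Base term: 17 November 2001 + 15 years → 17 November 2016.
Examination Delay Credit: +98 days → 23 February 2017.
Appellate Stay Credit: +309 days → 29 December 2017.

2017-12-29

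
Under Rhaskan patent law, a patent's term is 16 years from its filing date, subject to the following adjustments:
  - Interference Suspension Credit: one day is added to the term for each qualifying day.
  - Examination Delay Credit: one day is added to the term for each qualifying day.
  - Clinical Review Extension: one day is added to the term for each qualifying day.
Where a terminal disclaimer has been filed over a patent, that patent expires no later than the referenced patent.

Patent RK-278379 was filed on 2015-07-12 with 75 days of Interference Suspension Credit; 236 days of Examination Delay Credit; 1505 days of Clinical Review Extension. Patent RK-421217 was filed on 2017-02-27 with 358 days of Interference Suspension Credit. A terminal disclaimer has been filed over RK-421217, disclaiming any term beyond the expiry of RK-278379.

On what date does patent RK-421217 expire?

2034-02-20

Natural term of RK-421217:
  Base: filing + 16 years → 27 February 2033.
  Interference Suspension Credit: +358 days → 20 February 2034.
Expiry of referenced patent RK-278379:
  Base: filing + 16 years → 12 July 2031.
  Interference Suspension Credit: +75 days → 25 September 2031.
  Examination Delay Credit: +236 days → 18 May 2032.
  Clinical Review Extension: +1505 days → 1 July 2036.
Terminal disclaimer: RK-421217 expires on the earlier of 20 February 2034 and 1 July 2036.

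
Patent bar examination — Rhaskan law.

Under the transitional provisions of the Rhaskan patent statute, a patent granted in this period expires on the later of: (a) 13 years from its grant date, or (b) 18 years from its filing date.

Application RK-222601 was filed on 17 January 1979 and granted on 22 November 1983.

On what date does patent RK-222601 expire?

(a) grant + 13 years → 22 November 1996.
(b) filing + 18 years → 17 January 1997.
Later of the two: 17 January 1997.

January 17, 1997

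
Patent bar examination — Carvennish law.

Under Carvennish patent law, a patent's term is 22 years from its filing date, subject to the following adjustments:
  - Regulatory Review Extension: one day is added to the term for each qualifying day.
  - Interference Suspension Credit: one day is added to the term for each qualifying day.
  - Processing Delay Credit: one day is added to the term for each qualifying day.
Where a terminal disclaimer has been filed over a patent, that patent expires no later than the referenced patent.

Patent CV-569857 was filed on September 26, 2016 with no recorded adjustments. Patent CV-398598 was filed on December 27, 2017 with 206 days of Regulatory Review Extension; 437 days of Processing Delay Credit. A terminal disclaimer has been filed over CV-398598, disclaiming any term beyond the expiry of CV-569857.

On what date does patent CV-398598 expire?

Natural term of CV-398598:
  Base: filing + 22 years → 27 December 2039.
  Regulatory Review Extension: +206 days → 20 July 2040.
  Processing Delay Credit: +437 days → 30 September 2041.
Expiry of referenced patent CV-569857:
  Base: filing + 22 years → 26 September 2038.
Terminal disclaimer: CV-398598 expires on the earlier of 30 September 2041 and 26 September 2038.

September 26, 2038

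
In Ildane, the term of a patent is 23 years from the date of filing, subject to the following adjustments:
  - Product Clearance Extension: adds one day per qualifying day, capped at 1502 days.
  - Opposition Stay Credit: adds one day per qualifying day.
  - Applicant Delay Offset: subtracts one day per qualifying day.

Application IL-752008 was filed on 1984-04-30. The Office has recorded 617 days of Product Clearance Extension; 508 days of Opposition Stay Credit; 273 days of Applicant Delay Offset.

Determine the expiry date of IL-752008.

Base term: filing date + 23 years → 30 April 2007.
Product Clearance Extension: 617 days (within the 1502-day cap) → +617 days → 6 January 2009.
Opposition Stay Credit: +508 days → 29 May 2010.
Applicant Delay Offset: −273 days → 29 August 2009.

August 29, 2009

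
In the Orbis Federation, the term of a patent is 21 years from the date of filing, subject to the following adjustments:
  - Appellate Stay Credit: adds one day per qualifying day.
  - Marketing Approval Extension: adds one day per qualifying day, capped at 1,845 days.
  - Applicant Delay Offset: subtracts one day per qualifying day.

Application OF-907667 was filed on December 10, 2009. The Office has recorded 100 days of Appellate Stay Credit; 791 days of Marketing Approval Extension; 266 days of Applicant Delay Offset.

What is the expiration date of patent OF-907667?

2032-08-26

Base term: filing date + 21 years → 10 December 2030.
Appellate Stay Credit: +100 days → 20 March 2031.
Marketing Approval Extension: 791 days (within the 1845-day cap) → +791 days → 19 May 2033.
Applicant Delay Offset: −266 days → 26 August 2032.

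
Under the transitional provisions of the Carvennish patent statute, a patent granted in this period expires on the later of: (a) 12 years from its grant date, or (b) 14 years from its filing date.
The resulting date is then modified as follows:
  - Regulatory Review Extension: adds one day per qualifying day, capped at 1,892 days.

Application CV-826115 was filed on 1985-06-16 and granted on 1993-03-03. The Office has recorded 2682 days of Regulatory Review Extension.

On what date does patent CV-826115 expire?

(a) grant + 12 years → 3 March 2005.
(b) filing + 14 years → 16 June 1999.
Later of the two: 3 March 2005.
Regulatory Review Extension: 2682 days claimed exceeds the 1892-day cap, so +1892 days → 8 May 2010.

2010-05-08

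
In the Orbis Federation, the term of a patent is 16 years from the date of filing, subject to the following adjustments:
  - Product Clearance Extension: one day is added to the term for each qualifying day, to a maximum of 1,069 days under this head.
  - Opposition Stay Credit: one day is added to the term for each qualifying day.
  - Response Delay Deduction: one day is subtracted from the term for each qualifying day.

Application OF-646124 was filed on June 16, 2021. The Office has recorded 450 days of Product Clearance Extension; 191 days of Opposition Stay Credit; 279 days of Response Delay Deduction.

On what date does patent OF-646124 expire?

Base term: filing date + 16 years → 16 June 2037.
Product Clearance Extension: 450 days (within the 1069-day cap) → +450 days → 9 September 2038.
Opposition Stay Credit: +191 days → 19 March 2039.
Response Delay Deduction: −279 days → 13 June 2038.

2038-06-13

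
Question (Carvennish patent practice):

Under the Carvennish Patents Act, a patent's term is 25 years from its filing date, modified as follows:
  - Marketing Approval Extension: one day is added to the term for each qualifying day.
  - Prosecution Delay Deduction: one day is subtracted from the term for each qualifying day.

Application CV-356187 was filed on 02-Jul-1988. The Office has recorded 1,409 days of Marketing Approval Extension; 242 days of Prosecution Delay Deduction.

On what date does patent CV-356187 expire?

September 11, 2016

Base term: filing date + 25 years → 2 July 2013.
Marketing Approval Extension: +1409 days → 11 May 2017.
Prosecution Delay Deduction: −242 days → 11 September 2016.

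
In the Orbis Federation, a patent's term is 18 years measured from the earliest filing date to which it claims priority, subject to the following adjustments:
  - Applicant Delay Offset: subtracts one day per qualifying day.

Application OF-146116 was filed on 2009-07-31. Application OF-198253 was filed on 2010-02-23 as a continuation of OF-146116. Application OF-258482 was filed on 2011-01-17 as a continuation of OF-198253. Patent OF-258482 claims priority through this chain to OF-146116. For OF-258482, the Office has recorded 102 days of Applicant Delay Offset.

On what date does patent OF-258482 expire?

2027-04-20

Earliest priority filing: 31 July 2009.
Base term: 31 July 2009 + 18 years → 31 July 2027.
Applicant Delay Offset: −102 days → 20 April 2027.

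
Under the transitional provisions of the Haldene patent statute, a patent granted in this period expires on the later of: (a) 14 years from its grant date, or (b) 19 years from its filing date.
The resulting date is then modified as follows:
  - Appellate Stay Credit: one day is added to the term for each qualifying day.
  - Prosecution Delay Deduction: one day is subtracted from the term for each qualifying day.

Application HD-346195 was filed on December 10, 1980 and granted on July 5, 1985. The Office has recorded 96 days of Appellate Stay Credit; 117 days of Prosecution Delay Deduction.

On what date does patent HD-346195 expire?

(a) grant + 14 years → 5 July 1999.
(b) filing + 19 years → 10 December 1999.
Later of the two: 10 December 1999.
Appellate Stay Credit: +96 days → 15 March 2000.
Prosecution Delay Deduction: −117 days → 19 November 1999.

1999-11-19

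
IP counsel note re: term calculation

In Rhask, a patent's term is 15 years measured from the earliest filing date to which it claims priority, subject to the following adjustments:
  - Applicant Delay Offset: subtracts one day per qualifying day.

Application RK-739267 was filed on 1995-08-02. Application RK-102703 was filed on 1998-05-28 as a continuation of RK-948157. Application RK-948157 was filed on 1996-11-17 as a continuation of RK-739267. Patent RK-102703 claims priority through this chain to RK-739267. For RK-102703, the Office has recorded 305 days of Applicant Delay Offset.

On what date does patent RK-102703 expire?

2009-10-01

Earliest priority filing: 2 August 1995.
Base term: 2 August 1995 + 15 years → 2 August 2010.
Applicant Delay Offset: −305 days → 1 October 2009.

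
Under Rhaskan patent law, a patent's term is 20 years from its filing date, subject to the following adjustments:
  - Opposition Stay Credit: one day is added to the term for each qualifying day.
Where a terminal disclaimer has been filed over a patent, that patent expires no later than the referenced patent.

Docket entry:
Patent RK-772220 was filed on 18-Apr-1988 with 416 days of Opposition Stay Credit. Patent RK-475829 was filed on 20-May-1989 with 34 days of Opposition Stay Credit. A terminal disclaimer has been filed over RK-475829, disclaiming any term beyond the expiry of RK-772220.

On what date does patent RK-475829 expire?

Natural term of RK-475829:
  Base: filing + 20 years → 20 May 2009.
  Opposition Stay Credit: +34 days → 23 June 2009.
Expiry of referenced patent RK-772220:
  Base: filing + 20 years → 18 April 2008.
  Opposition Stay Credit: +416 days → 8 June 2009.
Terminal disclaimer: RK-475829 expires on the earlier of 23 June 2009 and 8 June 2009.

June 8, 2009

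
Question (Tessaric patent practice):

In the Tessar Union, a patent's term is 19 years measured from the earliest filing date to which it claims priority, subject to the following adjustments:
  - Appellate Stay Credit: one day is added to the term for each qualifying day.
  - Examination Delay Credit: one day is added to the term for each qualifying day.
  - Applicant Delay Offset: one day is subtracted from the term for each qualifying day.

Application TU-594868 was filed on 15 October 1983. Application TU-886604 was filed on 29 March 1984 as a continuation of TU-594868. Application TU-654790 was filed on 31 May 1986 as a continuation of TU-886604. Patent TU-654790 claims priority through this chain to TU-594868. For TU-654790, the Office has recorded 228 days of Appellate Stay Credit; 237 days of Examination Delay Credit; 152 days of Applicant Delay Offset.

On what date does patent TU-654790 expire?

August 24, 2003

Earliest priority filing: 15 October 1983.
Base term: 15 October 1983 + 19 years → 15 October 2002.
Appellate Stay Credit: +228 days → 31 May 2003.
Examination Delay Credit: +237 days → 23 January 2004.
Applicant Delay Offset: −152 days → 24 August 2003.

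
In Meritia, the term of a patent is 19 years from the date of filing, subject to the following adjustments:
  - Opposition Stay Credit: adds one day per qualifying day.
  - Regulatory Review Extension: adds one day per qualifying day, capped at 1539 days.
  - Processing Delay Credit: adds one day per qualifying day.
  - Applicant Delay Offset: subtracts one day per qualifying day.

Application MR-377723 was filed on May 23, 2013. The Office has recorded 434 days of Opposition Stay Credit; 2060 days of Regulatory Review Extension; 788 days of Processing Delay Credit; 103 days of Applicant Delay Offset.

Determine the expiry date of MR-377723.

Base term: filing date + 19 years → 23 May 2032.
Opposition Stay Credit: +434 days → 31 July 2033.
Regulatory Review Extension: 2060 days claimed exceeds the 1539-day cap, so +1539 days → 17 October 2037.
Processing Delay Credit: +788 days → 14 December 2039.
Applicant Delay Offset: −103 days → 2 September 2039.

September 2, 2039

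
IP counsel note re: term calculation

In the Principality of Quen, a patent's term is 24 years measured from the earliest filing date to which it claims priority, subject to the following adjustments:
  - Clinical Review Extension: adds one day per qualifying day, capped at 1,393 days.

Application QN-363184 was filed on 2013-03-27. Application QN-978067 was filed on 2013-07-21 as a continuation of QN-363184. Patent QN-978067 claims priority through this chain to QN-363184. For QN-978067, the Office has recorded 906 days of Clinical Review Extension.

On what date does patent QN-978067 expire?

2039-09-19

Earliest priority filing: 27 March 2013.
Base term: 27 March 2013 + 24 years → 27 March 2037.
Clinical Review Extension: 906 days (within the 1393-day cap) → +906 days → 19 September 2039.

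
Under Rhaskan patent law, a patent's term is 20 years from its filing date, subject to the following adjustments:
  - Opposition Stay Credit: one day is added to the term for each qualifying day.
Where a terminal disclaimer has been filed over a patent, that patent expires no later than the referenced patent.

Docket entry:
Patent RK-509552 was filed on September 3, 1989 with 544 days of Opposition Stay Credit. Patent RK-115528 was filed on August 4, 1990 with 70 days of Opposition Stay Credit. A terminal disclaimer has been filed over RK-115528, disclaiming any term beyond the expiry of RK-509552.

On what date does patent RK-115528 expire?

October 13, 2010

Natural term of RK-115528:
  Base: filing + 20 years → 4 August 2010.
  Opposition Stay Credit: +70 days → 13 October 2010.
Expiry of referenced patent RK-509552:
  Base: filing + 20 years → 3 September 2009.
  Opposition Stay Credit: +544 days → 1 March 2011.
Terminal disclaimer: RK-115528 expires on the earlier of 13 October 2010 and 1 March 2011.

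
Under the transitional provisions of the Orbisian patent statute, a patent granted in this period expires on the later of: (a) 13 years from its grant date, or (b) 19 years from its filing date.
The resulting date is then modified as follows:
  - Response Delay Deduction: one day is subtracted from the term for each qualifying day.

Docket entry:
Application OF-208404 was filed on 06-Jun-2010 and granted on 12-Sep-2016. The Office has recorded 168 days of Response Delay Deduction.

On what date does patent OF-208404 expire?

(a) grant + 13 years → 12 September 2029.
(b) filing + 19 years → 6 June 2029.
Later of the two: 12 September 2029.
Response Delay Deduction: −168 days → 28 March 2029.

March 28, 2029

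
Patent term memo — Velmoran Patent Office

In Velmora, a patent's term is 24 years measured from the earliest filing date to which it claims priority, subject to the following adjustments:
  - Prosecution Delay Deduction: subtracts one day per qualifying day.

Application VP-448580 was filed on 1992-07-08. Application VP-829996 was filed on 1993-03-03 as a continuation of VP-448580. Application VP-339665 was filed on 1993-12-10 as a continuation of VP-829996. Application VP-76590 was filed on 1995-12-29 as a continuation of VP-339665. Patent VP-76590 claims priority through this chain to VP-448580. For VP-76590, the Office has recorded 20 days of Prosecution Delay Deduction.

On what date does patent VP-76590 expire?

Earliest priority filing: 8 July 1992.
Base term: 8 July 1992 + 24 years → 8 July 2016.
Prosecution Delay Deduction: −20 days → 18 June 2016.

2016-06-18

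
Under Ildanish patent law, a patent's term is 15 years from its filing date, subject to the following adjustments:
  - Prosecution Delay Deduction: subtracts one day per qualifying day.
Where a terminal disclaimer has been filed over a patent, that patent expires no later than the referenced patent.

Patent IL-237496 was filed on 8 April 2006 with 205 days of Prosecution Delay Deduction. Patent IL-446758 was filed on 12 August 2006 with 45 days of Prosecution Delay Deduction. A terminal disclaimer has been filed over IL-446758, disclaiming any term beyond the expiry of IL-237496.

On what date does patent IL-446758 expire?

September 15, 2020

Natural term of IL-446758:
  Base: filing + 15 years → 12 August 2021.
  Prosecution Delay Deduction: −45 days → 28 June 2021.
Expiry of referenced patent IL-237496:
  Base: filing + 15 years → 8 April 2021.
  Prosecution Delay Deduction: −205 days → 15 September 2020.
Terminal disclaimer: IL-446758 expires on the earlier of 28 June 2021 and 15 September 2020.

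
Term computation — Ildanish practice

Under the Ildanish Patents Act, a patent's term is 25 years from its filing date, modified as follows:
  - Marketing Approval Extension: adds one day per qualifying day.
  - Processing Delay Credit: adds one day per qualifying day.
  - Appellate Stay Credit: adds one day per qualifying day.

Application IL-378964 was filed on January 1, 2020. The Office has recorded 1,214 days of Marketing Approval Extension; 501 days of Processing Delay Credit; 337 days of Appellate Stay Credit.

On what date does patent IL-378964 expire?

2050-08-15

Base term: filing date + 25 years → 1 January 2045.
Marketing Approval Extension: +1214 days → 29 April 2048.
Processing Delay Credit: +501 days → 12 September 2049.
Appellate Stay Credit: +337 days → 15 August 2050.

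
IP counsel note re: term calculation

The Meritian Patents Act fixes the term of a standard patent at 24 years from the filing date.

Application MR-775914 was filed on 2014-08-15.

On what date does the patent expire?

Filing date + 24 years → 15 August 2038.

2038-08-15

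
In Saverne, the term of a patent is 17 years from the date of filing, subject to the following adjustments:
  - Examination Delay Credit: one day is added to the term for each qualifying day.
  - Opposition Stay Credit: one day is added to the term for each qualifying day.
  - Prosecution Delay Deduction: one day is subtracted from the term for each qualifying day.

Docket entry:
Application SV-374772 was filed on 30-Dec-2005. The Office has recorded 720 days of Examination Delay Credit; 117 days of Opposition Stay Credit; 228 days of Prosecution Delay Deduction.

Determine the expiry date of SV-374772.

August 30, 2024

Base term: filing date + 17 years → 30 December 2022.
Examination Delay Credit: +720 days → 19 December 2024.
Opposition Stay Credit: +117 days → 15 April 2025.
Prosecution Delay Deduction: −228 days → 30 August 2024.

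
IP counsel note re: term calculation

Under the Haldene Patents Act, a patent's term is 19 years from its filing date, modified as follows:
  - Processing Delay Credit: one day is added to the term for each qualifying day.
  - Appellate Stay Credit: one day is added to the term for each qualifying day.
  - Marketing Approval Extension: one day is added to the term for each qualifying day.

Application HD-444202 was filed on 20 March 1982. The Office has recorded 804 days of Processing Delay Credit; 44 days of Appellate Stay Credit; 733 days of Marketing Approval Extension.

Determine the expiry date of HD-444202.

July 18, 2005

Base term: filing date + 19 years → 20 March 2001.
Processing Delay Credit: +804 days → 2 June 2003.
Appellate Stay Credit: +44 days → 16 July 2003.
Marketing Approval Extension: +733 days → 18 July 2005.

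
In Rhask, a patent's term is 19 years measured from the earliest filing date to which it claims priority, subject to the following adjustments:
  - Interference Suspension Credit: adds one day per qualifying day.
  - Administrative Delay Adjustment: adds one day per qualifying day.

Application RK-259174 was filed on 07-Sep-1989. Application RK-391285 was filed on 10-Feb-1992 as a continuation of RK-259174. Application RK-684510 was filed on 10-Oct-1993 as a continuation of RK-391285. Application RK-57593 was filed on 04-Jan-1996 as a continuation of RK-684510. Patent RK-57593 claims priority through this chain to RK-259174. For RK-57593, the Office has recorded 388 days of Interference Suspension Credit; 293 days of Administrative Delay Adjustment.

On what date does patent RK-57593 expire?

2010-07-20

Earliest priority filing: 7 September 1989.
Base term: 7 September 1989 + 19 years → 7 September 2008.
Interference Suspension Credit: +388 days → 30 September 2009.
Administrative Delay Adjustment: +293 days → 20 July 2010.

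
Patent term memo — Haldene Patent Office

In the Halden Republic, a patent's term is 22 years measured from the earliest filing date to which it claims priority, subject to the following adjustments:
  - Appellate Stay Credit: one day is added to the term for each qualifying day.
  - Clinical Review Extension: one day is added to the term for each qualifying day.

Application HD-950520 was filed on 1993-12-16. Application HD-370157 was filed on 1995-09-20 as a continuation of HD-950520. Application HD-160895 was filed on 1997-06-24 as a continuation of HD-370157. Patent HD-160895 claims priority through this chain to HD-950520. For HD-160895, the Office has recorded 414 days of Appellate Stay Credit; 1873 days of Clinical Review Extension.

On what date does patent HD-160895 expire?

March 21, 2022

Earliest priority filing: 16 December 1993.
Base term: 16 December 1993 + 22 years → 16 December 2015.
Appellate Stay Credit: +414 days → 2 February 2017.
Clinical Review Extension: +1873 days → 21 March 2022.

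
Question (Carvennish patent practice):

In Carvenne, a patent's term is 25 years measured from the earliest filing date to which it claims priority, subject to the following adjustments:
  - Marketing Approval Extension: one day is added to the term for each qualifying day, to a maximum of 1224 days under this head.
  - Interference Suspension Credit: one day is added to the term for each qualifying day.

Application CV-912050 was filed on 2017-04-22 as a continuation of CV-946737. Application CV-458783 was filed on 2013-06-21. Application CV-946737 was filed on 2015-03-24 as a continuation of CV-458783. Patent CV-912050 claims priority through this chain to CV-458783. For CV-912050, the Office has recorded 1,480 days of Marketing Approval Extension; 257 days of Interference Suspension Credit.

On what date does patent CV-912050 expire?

July 11, 2042

Earliest priority filing: 21 June 2013.
Base term: 21 June 2013 + 25 years → 21 June 2038.
Marketing Approval Extension: 1480 days claimed exceeds the 1224-day cap, so +1224 days → 27 October 2041.
Interference Suspension Credit: +257 days → 11 July 2042.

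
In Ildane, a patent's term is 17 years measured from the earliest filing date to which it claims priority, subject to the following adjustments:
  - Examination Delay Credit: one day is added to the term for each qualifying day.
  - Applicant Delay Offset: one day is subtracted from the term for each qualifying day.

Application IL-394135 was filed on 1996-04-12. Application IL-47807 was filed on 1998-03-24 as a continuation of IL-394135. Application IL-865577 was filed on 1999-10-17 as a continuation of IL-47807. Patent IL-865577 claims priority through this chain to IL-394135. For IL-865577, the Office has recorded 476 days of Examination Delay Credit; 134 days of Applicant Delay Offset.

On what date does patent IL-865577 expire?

March 20, 2014

Earliest priority filing: 12 April 1996.
Base term: 12 April 1996 + 17 years → 12 April 2013.
Examination Delay Credit: +476 days → 1 August 2014.
Applicant Delay Offset: −134 days → 20 March 2014.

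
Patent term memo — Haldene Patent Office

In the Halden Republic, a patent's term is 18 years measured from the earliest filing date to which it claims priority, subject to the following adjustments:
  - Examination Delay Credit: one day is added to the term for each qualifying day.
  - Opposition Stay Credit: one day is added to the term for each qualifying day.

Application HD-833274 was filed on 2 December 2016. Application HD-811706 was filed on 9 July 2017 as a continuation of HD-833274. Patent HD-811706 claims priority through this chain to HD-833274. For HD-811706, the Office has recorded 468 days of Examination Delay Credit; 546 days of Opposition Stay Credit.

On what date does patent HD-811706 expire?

Earliest priority filing: 2 December 2016.
Base term: 2 December 2016 + 18 years → 2 December 2034.
Examination Delay Credit: +468 days → 14 March 2036.
Opposition Stay Credit: +546 days → 11 September 2037.

2037-09-11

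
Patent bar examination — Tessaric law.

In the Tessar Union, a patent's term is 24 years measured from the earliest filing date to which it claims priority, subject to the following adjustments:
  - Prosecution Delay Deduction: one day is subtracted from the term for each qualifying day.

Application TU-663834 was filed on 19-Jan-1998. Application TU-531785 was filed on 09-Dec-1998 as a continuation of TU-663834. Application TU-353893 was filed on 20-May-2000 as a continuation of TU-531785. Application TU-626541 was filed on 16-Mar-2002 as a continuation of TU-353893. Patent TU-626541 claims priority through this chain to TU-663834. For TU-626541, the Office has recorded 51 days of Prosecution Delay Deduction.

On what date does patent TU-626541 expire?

Earliest priority filing: 19 January 1998.
Base term: 19 January 1998 + 24 years → 19 January 2022.
Prosecution Delay Deduction: −51 days → 29 November 2021.

November 29, 2021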